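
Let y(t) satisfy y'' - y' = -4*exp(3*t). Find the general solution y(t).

y = C2 - 2*exp(3*t)/3 + C1*exp(t)

Characteristic equation r² - r = 0 factors as (r - 1)r = 0, so r = 1, 0.
Hence y_h = C1*exp(t) + C2.
Try y_p = A*exp(3*t). Substituting into the equation and dividing by exp(3*t) gives A = -2/3, so y_p = -2*exp(3*t)/3.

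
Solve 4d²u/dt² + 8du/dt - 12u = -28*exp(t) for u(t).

Divide through by 4: u'' + 2u' - 3u = -7*exp(t).
Characteristic equation r² + 2r - 3 = 0 factors as (r + 3)(r - 1) = 0, so r = -3, 1.
Hence u_h = C1*exp(-3*t) + C2*exp(t).
Since exp(t) solves the homogeneous equation (r = 1 is a root of multiplicity 1), multiply the trial by t. Try u_p = A*t*exp(t). Substituting into the equation and dividing by exp(t) gives A = -7/4, so u_p = -7*t*exp(t)/4.

u = C1*exp(-3*t) + C2*exp(t) - 7*t*exp(t)/4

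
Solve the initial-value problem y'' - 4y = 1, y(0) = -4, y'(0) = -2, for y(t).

Characteristic equation r² - 4 = 0 factors as (r + 2)(r - 2) = 0, so r = -2, 2.
Hence y_h = C1*exp(-2*t) + C2*exp(2*t).
For the particular solution try y_p = A0. Substituting and matching coefficients of each power of t gives A0 = -1/4, so y_p = -1/4.
General solution: y = -1/4 + C1*exp(-2*t) + C2*exp(2*t).
Apply the initial conditions: y(0) = -1/4 + C1 + C2 = -4 and y'(0) = -2*C1 + 2*C2 = -2. Solving gives C1 = -11/8, C2 = -19/8.

y = -1/4 - 19*exp(2*t)/8 - 11*exp(-2*t)/8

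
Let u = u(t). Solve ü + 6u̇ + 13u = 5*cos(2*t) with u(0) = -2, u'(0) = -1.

u = cos(2*t)/5 + 4*sin(2*t)/15 - 61*exp(-3*t)*sin(2*t)/15 - 11*cos(2*t)*exp(-3*t)/5

Characteristic equation r² + 6r + 13 = 0 has discriminant (6)² - 4·(13) = -16 < 0, so r = -3 ± 2i.
Hence u_h = C1*cos(2*t)*exp(-3*t) + C2*exp(-3*t)*sin(2*t).
Try u_p = A*cos(2*t) + B*sin(2*t). Substituting and equating the coefficients of cos(2t) and sin(2t) gives A = 1/5, B = 4/15, so u_p = cos(2*t)/5 + 4*sin(2*t)/15.
General solution: u = cos(2*t)/5 + 4*sin(2*t)/15 + C1*cos(2*t)*exp(-3*t) + C2*exp(-3*t)*sin(2*t).
Apply the initial conditions: u(0) = 1/5 + C1 = -2 and u'(0) = 8/15 - 3*C1 + 2*C2 = -1. Solving gives C1 = -11/5, C2 = -61/15.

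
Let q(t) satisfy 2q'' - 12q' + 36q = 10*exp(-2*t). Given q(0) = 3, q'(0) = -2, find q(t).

q = 5*exp(-2*t)/34 - 349*exp(3*t)*sin(3*t)/102 + 97*cos(3*t)*exp(3*t)/34

Divide through by 2: q'' - 6q' + 18q = 5*exp(-2*t).
Characteristic equation r² - 6r + 18 = 0 has discriminant (-6)² - 4·(18) = -36 < 0, so r = 3 ± 3i.
Hence q_h = C1*cos(3*t)*exp(3*t) + C2*exp(3*t)*sin(3*t).
Try q_p = A*exp(-2*t). Substituting into the equation and dividing by exp(-2*t) gives A = 5/34, so q_p = 5*exp(-2*t)/34.
General solution: q = 5*exp(-2*t)/34 + C1*cos(3*t)*exp(3*t) + C2*exp(3*t)*sin(3*t).
Apply the initial conditions: q(0) = 5/34 + C1 = 3 and q'(0) = -5/17 + 3*C1 + 3*C2 = -2. Solving gives C1 = 97/34, C2 = -349/102.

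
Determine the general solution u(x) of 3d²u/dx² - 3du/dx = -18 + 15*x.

Divide through by 3: u'' - u' = -6 + 5*x.
Characteristic equation r² - r = 0 factors as (r - 1)r = 0, so r = 1, 0.
Hence u_h = C1*exp(x) + C2.
Since 0 is a characteristic root (multiplicity 1), multiply the polynomial trial by x: try u_p = x*(A0 + A1*x). Substituting and matching coefficients of each power of x gives A0 = 1, A1 = -5/2, so u_p = x - 5*x^2/2.

u = C2 + x - 5*x**2/2 + C1*exp(x)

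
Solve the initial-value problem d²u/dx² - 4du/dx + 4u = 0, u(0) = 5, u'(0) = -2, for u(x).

Characteristic equation r² - 4r + 4 = 0 has discriminant (-4)² - 4·(4) = 0, so r = 2 is a repeated root.
Hence u_h = (C1 + C2*x)*exp(2*x).
Apply the initial conditions: u(0) = C1 = 5 and u'(0) = C2 + 2*C1 = -2. Solving gives C1 = 5, C2 = -12.

u = 5*exp(2*x) - 12*x*exp(2*x)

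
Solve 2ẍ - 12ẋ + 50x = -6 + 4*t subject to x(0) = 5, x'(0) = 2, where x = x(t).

Divide through by 2: x'' - 6x' + 25x = -3 + 2*t.
Characteristic equation r² - 6r + 25 = 0 has discriminant (-6)² - 4·(25) = -64 < 0, so r = 3 ± 4i.
Hence x_h = C1*cos(4*t)*exp(3*t) + C2*exp(3*t)*sin(4*t).
For the particular solution try x_p = A0 + A1*t. Substituting and matching coefficients of each power of t gives A0 = -63/625, A1 = 2/25, so x_p = -63/625 + 2*t/25.
General solution: x = -63/625 + 2*t/25 + C1*cos(4*t)*exp(3*t) + C2*exp(3*t)*sin(4*t).
Apply the initial conditions: x(0) = -63/625 + C1 = 5 and x'(0) = 2/25 + 3*C1 + 4*C2 = 2. Solving gives C1 = 3188/625, C2 = -2091/625.

x = -63/625 + 2*t/25 - 2091*exp(3*t)*sin(4*t)/625 + 3188*cos(4*t)*exp(3*t)/625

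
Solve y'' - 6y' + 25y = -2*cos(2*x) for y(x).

Characteristic equation r² - 6r + 25 = 0 has discriminant (-6)² - 4·(25) = -64 < 0, so r = 3 ± 4i.
Hence y_h = C1*cos(4*x)*exp(3*x) + C2*exp(3*x)*sin(4*x).
Try y_p = A*cos(2*x) + B*sin(2*x). Substituting and equating the coefficients of cos(2x) and sin(2x) gives A = -14/195, B = 8/195, so y_p = -14*cos(2*x)/195 + 8*sin(2*x)/195.

y = -14*cos(2*x)/195 + 8*sin(2*x)/195 + C1*cos(4*x)*exp(3*x) + C2*exp(3*x)*sin(4*x)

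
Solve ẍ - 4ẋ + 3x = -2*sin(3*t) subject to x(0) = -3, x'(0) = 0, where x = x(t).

x = -21*exp(t)/5 - 2*cos(3*t)/15 + sin(3*t)/15 + 4*exp(3*t)/3

Characteristic equation r² - 4r + 3 = 0 factors as (r - 1)(r - 3) = 0, so r = 1, 3.
Hence x_h = C1*exp(t) + C2*exp(3*t).
Try x_p = A*cos(3*t) + B*sin(3*t). Substituting and equating the coefficients of cos(3t) and sin(3t) gives A = -2/15, B = 1/15, so x_p = -2*cos(3*t)/15 + sin(3*t)/15.
General solution: x = -2*cos(3*t)/15 + sin(3*t)/15 + C1*exp(t) + C2*exp(3*t).
Apply the initial conditions: x(0) = -2/15 + C1 + C2 = -3 and x'(0) = 1/5 + C1 + 3*C2 = 0. Solving gives C1 = -21/5, C2 = 4/3.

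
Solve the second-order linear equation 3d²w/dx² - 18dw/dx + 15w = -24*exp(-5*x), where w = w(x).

Divide through by 3: w'' - 6w' + 5w = -8*exp(-5*x).
Characteristic equation r² - 6r + 5 = 0 factors as (r - 5)(r - 1) = 0, so r = 5, 1.
Hence w_h = C1*exp(5*x) + C2*exp(x).
Try w_p = A*exp(-5*x). Substituting into the equation and dividing by exp(-5*x) gives A = -2/15, so w_p = -2*exp(-5*x)/15.

w = -2*exp(-5*x)/15 + C1*exp(5*x) + C2*exp(x)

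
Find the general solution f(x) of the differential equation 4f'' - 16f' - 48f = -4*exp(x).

Divide through by 4: f'' - 4f' - 12f = -exp(x).
Characteristic equation r² - 4r - 12 = 0 factors as (r - 6)(r + 2) = 0, so r = 6, -2.
Hence f_h = C1*exp(6*x) + C2*exp(-2*x).
Try f_p = A*exp(x). Substituting into the equation and dividing by exp(x) gives A = 1/15, so f_p = exp(x)/15.

f = exp(x)/15 + C1*exp(6*x) + C2*exp(-2*x)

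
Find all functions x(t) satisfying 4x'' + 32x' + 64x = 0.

x = C1*exp(-4*t) + C2*t*exp(-4*t)

Divide through by 4: x'' + 8x' + 16x = 0.
Characteristic equation r² + 8r + 16 = 0 has discriminant (8)² - 4·(16) = 0, so r = -4 is a repeated root.
Hence x_h = (C1 + C2*t)*exp(-4*t).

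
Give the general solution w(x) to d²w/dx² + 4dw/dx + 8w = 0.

w = C1*cos(2*x)*exp(-2*x) + C2*exp(-2*x)*sin(2*x)

Characteristic equation r² + 4r + 8 = 0 has discriminant (4)² - 4·(8) = -16 < 0, so r = -2 ± 2i.
Hence w_h = C1*cos(2*x)*exp(-2*x) + C2*exp(-2*x)*sin(2*x).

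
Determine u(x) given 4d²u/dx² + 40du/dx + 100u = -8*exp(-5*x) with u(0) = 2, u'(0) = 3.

u = 2*exp(-5*x) - x**2*exp(-5*x) + 13*x*exp(-5*x)

Divide through by 4: u'' + 10u' + 25u = -2*exp(-5*x).
Characteristic equation r² + 10r + 25 = 0 has discriminant (10)² - 4·(25) = 0, so r = -5 is a repeated root.
Hence u_h = (C1 + C2*x)*exp(-5*x).
Since exp(-5*x) solves the homogeneous equation (r = -5 is a root of multiplicity 2), multiply the trial by x^2. Try u_p = A*x^2*exp(-5*x). Substituting into the equation and dividing by exp(-5*x) gives A = -1, so u_p = -x^2*exp(-5*x).
General solution: u = C1*exp(-5*x) - x^2*exp(-5*x) + C2*x*exp(-5*x).
Apply the initial conditions: u(0) = C1 = 2 and u'(0) = C2 - 5*C1 = 3. Solving gives C1 = 2, C2 = 13.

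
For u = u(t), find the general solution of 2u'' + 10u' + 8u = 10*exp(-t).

Divide through by 2: u'' + 5u' + 4u = 5*exp(-t).
Characteristic equation r² + 5r + 4 = 0 factors as (r + 1)(r + 4) = 0, so r = -1, -4.
Hence u_h = C1*exp(-t) + C2*exp(-4*t).
Since exp(-t) solves the homogeneous equation (r = -1 is a root of multiplicity 1), multiply the trial by t. Try u_p = A*t*exp(-t). Substituting into the equation and dividing by exp(-t) gives A = 5/3, so u_p = 5*t*exp(-t)/3.

u = C1*exp(-t) + C2*exp(-4*t) + 5*t*exp(-t)/3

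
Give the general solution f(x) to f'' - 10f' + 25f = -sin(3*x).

f = -15*cos(3*x)/578 - 4*sin(3*x)/289 + C1*exp(5*x) + C2*x*exp(5*x)

Characteristic equation r² - 10r + 25 = 0 has discriminant (-10)² - 4·(25) = 0, so r = 5 is a repeated root.
Hence f_h = (C1 + C2*x)*exp(5*x).
Try f_p = A*cos(3*x) + B*sin(3*x). Substituting and equating the coefficients of cos(3x) and sin(3x) gives A = -15/578, B = -4/289, so f_p = -15*cos(3*x)/578 - 4*sin(3*x)/289.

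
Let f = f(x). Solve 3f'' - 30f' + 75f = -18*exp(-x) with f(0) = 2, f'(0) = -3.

Divide through by 3: f'' - 10f' + 25f = -6*exp(-x).
Characteristic equation r² - 10r + 25 = 0 has discriminant (-10)² - 4·(25) = 0, so r = 5 is a repeated root.
Hence f_h = (C1 + C2*x)*exp(5*x).
Try f_p = A*exp(-x). Substituting into the equation and dividing by exp(-x) gives A = -1/6, so f_p = -exp(-x)/6.
General solution: f = -exp(-x)/6 + C1*exp(5*x) + C2*x*exp(5*x).
Apply the initial conditions: f(0) = -1/6 + C1 = 2 and f'(0) = 1/6 + C2 + 5*C1 = -3. Solving gives C1 = 13/6, C2 = -14.

f = -exp(-x)/6 + 13*exp(5*x)/6 - 14*x*exp(5*x)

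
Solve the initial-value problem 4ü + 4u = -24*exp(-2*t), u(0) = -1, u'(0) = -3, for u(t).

u = -27*sin(t)/5 - 6*exp(-2*t)/5 + cos(t)/5

Divide through by 4: u'' + u = -6*exp(-2*t).
Characteristic equation r² + 1 = 0 has discriminant (0)² - 4·(1) = -4 < 0, so r = ± i.
Hence u_h = C1*cos(t) + C2*sin(t).
Try u_p = A*exp(-2*t). Substituting into the equation and dividing by exp(-2*t) gives A = -6/5, so u_p = -6*exp(-2*t)/5.
General solution: u = -6*exp(-2*t)/5 + C1*cos(t) + C2*sin(t).
Apply the initial conditions: u(0) = -6/5 + C1 = -1 and u'(0) = 12/5 + C2 = -3. Solving gives C1 = 1/5, C2 = -27/5.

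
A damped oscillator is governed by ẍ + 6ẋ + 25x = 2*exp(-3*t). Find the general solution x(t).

x = exp(-3*t)/8 + C1*cos(4*t)*exp(-3*t) + C2*exp(-3*t)*sin(4*t)

Characteristic equation r² + 6r + 25 = 0 has discriminant (6)² - 4·(25) = -64 < 0, so r = -3 ± 4i.
Hence x_h = C1*cos(4*t)*exp(-3*t) + C2*exp(-3*t)*sin(4*t).
Try x_p = A*exp(-3*t). Substituting into the equation and dividing by exp(-3*t) gives A = 1/8, so x_p = exp(-3*t)/8.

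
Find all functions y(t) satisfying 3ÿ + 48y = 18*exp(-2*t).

Divide through by 3: y'' + 16y = 6*exp(-2*t).
Characteristic equation r² + 16 = 0 has discriminant (0)² - 4·(16) = -64 < 0, so r = ± 4i.
Hence y_h = C1*cos(4*t) + C2*sin(4*t).
Try y_p = A*exp(-2*t). Substituting into the equation and dividing by exp(-2*t) gives A = 3/10, so y_p = 3*exp(-2*t)/10.

y = 3*exp(-2*t)/10 + C1*cos(4*t) + C2*sin(4*t)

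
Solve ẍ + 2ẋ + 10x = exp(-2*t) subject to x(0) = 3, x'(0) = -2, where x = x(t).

x = exp(-2*t)/10 + 11*exp(-t)*sin(3*t)/30 + 29*cos(3*t)*exp(-t)/10

Characteristic equation r² + 2r + 10 = 0 has discriminant (2)² - 4·(10) = -36 < 0, so r = -1 ± 3i.
Hence x_h = C1*cos(3*t)*exp(-t) + C2*exp(-t)*sin(3*t).
Try x_p = A*exp(-2*t). Substituting into the equation and dividing by exp(-2*t) gives A = 1/10, so x_p = exp(-2*t)/10.
General solution: x = exp(-2*t)/10 + C1*cos(3*t)*exp(-t) + C2*exp(-t)*sin(3*t).
Apply the initial conditions: x(0) = 1/10 + C1 = 3 and x'(0) = -1/5 - C1 + 3*C2 = -2. Solving gives C1 = 29/10, C2 = 11/30.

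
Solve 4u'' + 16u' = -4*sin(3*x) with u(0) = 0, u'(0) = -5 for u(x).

Divide through by 4: u'' + 4u' = -sin(3*x).
Characteristic equation r² + 4r = 0 factors as (r + 4)r = 0, so r = -4, 0.
Hence u_h = C1*exp(-4*x) + C2.
Try u_p = A*cos(3*x) + B*sin(3*x). Substituting and equating the coefficients of cos(3x) and sin(3x) gives A = 4/75, B = 1/25, so u_p = sin(3*x)/25 + 4*cos(3*x)/75.
General solution: u = C2 + sin(3*x)/25 + 4*cos(3*x)/75 + C1*exp(-4*x).
Apply the initial conditions: u(0) = 4/75 + C1 + C2 = 0 and u'(0) = 3/25 - 4*C1 = -5. Solving gives C1 = 32/25, C2 = -4/3.

u = -4/3 + sin(3*x)/25 + 4*cos(3*x)/75 + 32*exp(-4*x)/25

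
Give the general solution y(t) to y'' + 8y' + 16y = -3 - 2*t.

Characteristic equation r² + 8r + 16 = 0 has discriminant (8)² - 4·(16) = 0, so r = -4 is a repeated root.
Hence y_h = (C1 + C2*t)*exp(-4*t).
For the particular solution try y_p = A0 + A1*t. Substituting and matching coefficients of each power of t gives A0 = -1/8, A1 = -1/8, so y_p = -1/8 - t/8.

y = -1/8 - t/8 + C1*exp(-4*t) + C2*t*exp(-4*t)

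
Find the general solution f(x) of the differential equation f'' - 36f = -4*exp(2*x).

f = exp(2*x)/8 + C1*exp(-6*x) + C2*exp(6*x)

Characteristic equation r² - 36 = 0 factors as (r + 6)(r - 6) = 0, so r = -6, 6.
Hence f_h = C1*exp(-6*x) + C2*exp(6*x).
Try f_p = A*exp(2*x). Substituting into the equation and dividing by exp(2*x) gives A = 1/8, so f_p = exp(2*x)/8.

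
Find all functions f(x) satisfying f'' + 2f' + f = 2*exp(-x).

f = C1*exp(-x) + x**2*exp(-x) + C2*x*exp(-x)

Characteristic equation r² + 2r + 1 = 0 has discriminant (2)² - 4·(1) = 0, so r = -1 is a repeated root.
Hence f_h = (C1 + C2*x)*exp(-x).
Since exp(-x) solves the homogeneous equation (r = -1 is a root of multiplicity 2), multiply the trial by x^2. Try f_p = A*x^2*exp(-x). Substituting into the equation and dividing by exp(-x) gives A = 1, so f_p = x^2*exp(-x).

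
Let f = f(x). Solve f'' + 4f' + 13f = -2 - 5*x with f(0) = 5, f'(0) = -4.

Characteristic equation r² + 4r + 13 = 0 has discriminant (4)² - 4·(13) = -36 < 0, so r = -2 ± 3i.
Hence f_h = C1*cos(3*x)*exp(-2*x) + C2*exp(-2*x)*sin(3*x).
For the particular solution try f_p = A0 + A1*x. Substituting and matching coefficients of each power of x gives A0 = -6/169, A1 = -5/13, so f_p = -6/169 - 5*x/13.
General solution: f = -6/169 - 5*x/13 + C1*cos(3*x)*exp(-2*x) + C2*exp(-2*x)*sin(3*x).
Apply the initial conditions: f(0) = -6/169 + C1 = 5 and f'(0) = -5/13 - 2*C1 + 3*C2 = -4. Solving gives C1 = 851/169, C2 = 1091/507.

f = -6/169 - 5*x/13 + 851*cos(3*x)*exp(-2*x)/169 + 1091*exp(-2*x)*sin(3*x)/507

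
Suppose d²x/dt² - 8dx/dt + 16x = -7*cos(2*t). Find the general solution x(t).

x = -21*cos(2*t)/100 + 7*sin(2*t)/25 + C1*exp(4*t) + C2*t*exp(4*t)

Characteristic equation r² - 8r + 16 = 0 has discriminant (-8)² - 4·(16) = 0, so r = 4 is a repeated root.
Hence x_h = (C1 + C2*t)*exp(4*t).
Try x_p = A*cos(2*t) + B*sin(2*t). Substituting and equating the coefficients of cos(2t) and sin(2t) gives A = -21/100, B = 7/25, so x_p = -21*cos(2*t)/100 + 7*sin(2*t)/25.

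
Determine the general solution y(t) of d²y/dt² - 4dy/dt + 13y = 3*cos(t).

y = -3*sin(t)/40 + 9*cos(t)/40 + C1*cos(3*t)*exp(2*t) + C2*exp(2*t)*sin(3*t)

Characteristic equation r² - 4r + 13 = 0 has discriminant (-4)² - 4·(13) = -36 < 0, so r = 2 ± 3i.
Hence y_h = C1*cos(3*t)*exp(2*t) + C2*exp(2*t)*sin(3*t).
Try y_p = A*cos(t) + B*sin(t). Substituting and equating the coefficients of cos(t) and sin(t) gives A = 9/40, B = -3/40, so y_p = -3*sin(t)/40 + 9*cos(t)/40.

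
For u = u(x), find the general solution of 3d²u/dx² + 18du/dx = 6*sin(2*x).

Divide through by 3: u'' + 6u' = 2*sin(2*x).
Characteristic equation r² + 6r = 0 factors as (r + 6)r = 0, so r = -6, 0.
Hence u_h = C1*exp(-6*x) + C2.
Try u_p = A*cos(2*x) + B*sin(2*x). Substituting and equating the coefficients of cos(2x) and sin(2x) gives A = -3/20, B = -1/20, so u_p = -3*cos(2*x)/20 - sin(2*x)/20.

u = C2 - 3*cos(2*x)/20 - sin(2*x)/20 + C1*exp(-6*x)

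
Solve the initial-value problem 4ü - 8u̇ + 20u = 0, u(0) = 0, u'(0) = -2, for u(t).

Divide through by 4: u'' - 2u' + 5u = 0.
Characteristic equation r² - 2r + 5 = 0 has discriminant (-2)² - 4·(5) = -16 < 0, so r = 1 ± 2i.
Hence u_h = C1*cos(2*t)*exp(t) + C2*exp(t)*sin(2*t).
Apply the initial conditions: u(0) = C1 = 0 and u'(0) = C1 + 2*C2 = -2. Solving gives C1 = 0, C2 = -1.

u = -exp(t)*sin(2*t)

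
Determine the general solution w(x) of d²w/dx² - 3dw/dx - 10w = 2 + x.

Characteristic equation r² - 3r - 10 = 0 factors as (r + 2)(r - 5) = 0, so r = -2, 5.
Hence w_h = C1*exp(-2*x) + C2*exp(5*x).
For the particular solution try w_p = A0 + A1*x. Substituting and matching coefficients of each power of x gives A0 = -17/100, A1 = -1/10, so w_p = -17/100 - x/10.

w = -17/100 - x/10 + C1*exp(-2*x) + C2*exp(5*x)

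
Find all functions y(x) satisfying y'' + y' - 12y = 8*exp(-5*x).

y = C1*exp(-4*x) + C2*exp(3*x) + exp(-5*x)

Characteristic equation r² + r - 12 = 0 factors as (r + 4)(r - 3) = 0, so r = -4, 3.
Hence y_h = C1*exp(-4*x) + C2*exp(3*x).
Try y_p = A*exp(-5*x). Substituting into the equation and dividing by exp(-5*x) gives A = 1, so y_p = exp(-5*x).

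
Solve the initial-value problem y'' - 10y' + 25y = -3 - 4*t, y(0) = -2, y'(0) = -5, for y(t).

y = -23/125 - 227*exp(5*t)/125 - 4*t/25 + 106*t*exp(5*t)/25

Characteristic equation r² - 10r + 25 = 0 has discriminant (-10)² - 4·(25) = 0, so r = 5 is a repeated root.
Hence y_h = (C1 + C2*t)*exp(5*t).
For the particular solution try y_p = A0 + A1*t. Substituting and matching coefficients of each power of t gives A0 = -23/125, A1 = -4/25, so y_p = -23/125 - 4*t/25.
General solution: y = -23/125 - 4*t/25 + C1*exp(5*t) + C2*t*exp(5*t).
Apply the initial conditions: y(0) = -23/125 + C1 = -2 and y'(0) = -4/25 + C2 + 5*C1 = -5. Solving gives C1 = -227/125, C2 = 106/25.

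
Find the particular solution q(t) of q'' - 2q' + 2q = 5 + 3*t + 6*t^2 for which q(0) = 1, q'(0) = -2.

Characteristic equation r² - 2r + 2 = 0 has discriminant (-2)² - 4·(2) = -4 < 0, so r = 1 ± i.
Hence q_h = C1*cos(t)*exp(t) + C2*exp(t)*sin(t).
For the particular solution try q_p = A0 + A1*t + A2*t^2. Substituting and matching coefficients of each power of t gives A0 = 7, A1 = 15/2, A2 = 3, so q_p = 7 + 3*t^2 + 15*t/2.
General solution: q = 7 + 3*t^2 + 15*t/2 + C1*cos(t)*exp(t) + C2*exp(t)*sin(t).
Apply the initial conditions: q(0) = 7 + C1 = 1 and q'(0) = 15/2 + C1 + C2 = -2. Solving gives C1 = -6, C2 = -7/2.

q = 7 + 3*t**2 + 15*t/2 - 6*cos(t)*exp(t) - 7*exp(t)*sin(t)/2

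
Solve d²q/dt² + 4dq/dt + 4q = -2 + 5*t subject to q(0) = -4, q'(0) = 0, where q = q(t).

Characteristic equation r² + 4r + 4 = 0 has discriminant (4)² - 4·(4) = 0, so r = -2 is a repeated root.
Hence q_h = (C1 + C2*t)*exp(-2*t).
For the particular solution try q_p = A0 + A1*t. Substituting and matching coefficients of each power of t gives A0 = -7/4, A1 = 5/4, so q_p = -7/4 + 5*t/4.
General solution: q = -7/4 + 5*t/4 + C1*exp(-2*t) + C2*t*exp(-2*t).
Apply the initial conditions: q(0) = -7/4 + C1 = -4 and q'(0) = 5/4 + C2 - 2*C1 = 0. Solving gives C1 = -9/4, C2 = -23/4.

q = -7/4 - 9*exp(-2*t)/4 + 5*t/4 - 23*t*exp(-2*t)/4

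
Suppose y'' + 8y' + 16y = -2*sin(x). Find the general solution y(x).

y = -30*sin(x)/289 + 16*cos(x)/289 + C1*exp(-4*x) + C2*x*exp(-4*x)

Characteristic equation r² + 8r + 16 = 0 has discriminant (8)² - 4·(16) = 0, so r = -4 is a repeated root.
Hence y_h = (C1 + C2*x)*exp(-4*x).
Try y_p = A*cos(x) + B*sin(x). Substituting and equating the coefficients of cos(x) and sin(x) gives A = 16/289, B = -30/289, so y_p = -30*sin(x)/289 + 16*cos(x)/289.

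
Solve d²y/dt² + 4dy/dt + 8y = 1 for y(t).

y = 1/8 + C1*cos(2*t)*exp(-2*t) + C2*exp(-2*t)*sin(2*t)

Characteristic equation r² + 4r + 8 = 0 has discriminant (4)² - 4·(8) = -16 < 0, so r = -2 ± 2i.
Hence y_h = C1*cos(2*t)*exp(-2*t) + C2*exp(-2*t)*sin(2*t).
For the particular solution try y_p = A0. Substituting and matching coefficients of each power of t gives A0 = 1/8, so y_p = 1/8.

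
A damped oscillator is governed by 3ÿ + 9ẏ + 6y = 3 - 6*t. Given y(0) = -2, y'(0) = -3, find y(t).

Divide through by 3: y'' + 3y' + 2y = 1 - 2*t.
Characteristic equation r² + 3r + 2 = 0 factors as (r + 2)(r + 1) = 0, so r = -2, -1.
Hence y_h = C1*exp(-2*t) + C2*exp(-t).
For the particular solution try y_p = A0 + A1*t. Substituting and matching coefficients of each power of t gives A0 = 2, A1 = -1, so y_p = 2 - t.
General solution: y = 2 - t + C1*exp(-2*t) + C2*exp(-t).
Apply the initial conditions: y(0) = 2 + C1 + C2 = -2 and y'(0) = -1 - C2 - 2*C1 = -3. Solving gives C1 = 6, C2 = -10.

y = 2 - t - 10*exp(-t) + 6*exp(-2*t)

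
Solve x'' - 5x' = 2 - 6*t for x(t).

Characteristic equation r² - 5r = 0 factors as (r - 5)r = 0, so r = 5, 0.
Hence x_h = C1*exp(5*t) + C2.
Since 0 is a characteristic root (multiplicity 1), multiply the polynomial trial by t: try x_p = t*(A0 + A1*t). Substituting and matching coefficients of each power of t gives A0 = -4/25, A1 = 3/5, so x_p = -4*t/25 + 3*t^2/5.

x = C2 - 4*t/25 + 3*t**2/5 + C1*exp(5*t)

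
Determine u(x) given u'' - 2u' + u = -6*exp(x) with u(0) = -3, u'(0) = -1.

u = -3*exp(x) - 3*x**2*exp(x) + 2*x*exp(x)

Characteristic equation r² - 2r + 1 = 0 has discriminant (-2)² - 4·(1) = 0, so r = 1 is a repeated root.
Hence u_h = (C1 + C2*x)*exp(x).
Since exp(x) solves the homogeneous equation (r = 1 is a root of multiplicity 2), multiply the trial by x^2. Try u_p = A*x^2*exp(x). Substituting into the equation and dividing by exp(x) gives A = -3, so u_p = -3*x^2*exp(x).
General solution: u = C1*exp(x) - 3*x^2*exp(x) + C2*x*exp(x).
Apply the initial conditions: u(0) = C1 = -3 and u'(0) = C1 + C2 = -1. Solving gives C1 = -3, C2 = 2.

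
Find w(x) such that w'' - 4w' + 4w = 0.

Characteristic equation r² - 4r + 4 = 0 has discriminant (-4)² - 4·(4) = 0, so r = 2 is a repeated root.
Hence w_h = (C1 + C2*x)*exp(2*x).

w = C1*exp(2*x) + C2*x*exp(2*x)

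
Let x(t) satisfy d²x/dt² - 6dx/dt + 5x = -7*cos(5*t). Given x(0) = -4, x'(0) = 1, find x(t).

Characteristic equation r² - 6r + 5 = 0 factors as (r - 5)(r - 1) = 0, so r = 5, 1.
Hence x_h = C1*exp(5*t) + C2*exp(t).
Try x_p = A*cos(5*t) + B*sin(5*t). Substituting and equating the coefficients of cos(5t) and sin(5t) gives A = 7/65, B = 21/130, so x_p = 7*cos(5*t)/65 + 21*sin(5*t)/130.
General solution: x = 7*cos(5*t)/65 + 21*sin(5*t)/130 + C1*exp(5*t) + C2*exp(t).
Apply the initial conditions: x(0) = 7/65 + C1 + C2 = -4 and x'(0) = 21/26 + C2 + 5*C1 = 1. Solving gives C1 = 43/40, C2 = -539/104.

x = -539*exp(t)/104 + 7*cos(5*t)/65 + 21*sin(5*t)/130 + 43*exp(5*t)/40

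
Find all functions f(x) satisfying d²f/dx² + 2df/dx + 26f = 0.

f = C1*cos(5*x)*exp(-x) + C2*exp(-x)*sin(5*x)

Characteristic equation r² + 2r + 26 = 0 has discriminant (2)² - 4·(26) = -100 < 0, so r = -1 ± 5i.
Hence f_h = C1*cos(5*x)*exp(-x) + C2*exp(-x)*sin(5*x).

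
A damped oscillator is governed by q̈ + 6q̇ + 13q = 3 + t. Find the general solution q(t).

q = 33/169 + t/13 + C1*cos(2*t)*exp(-3*t) + C2*exp(-3*t)*sin(2*t)

Characteristic equation r² + 6r + 13 = 0 has discriminant (6)² - 4·(13) = -16 < 0, so r = -3 ± 2i.
Hence q_h = C1*cos(2*t)*exp(-3*t) + C2*exp(-3*t)*sin(2*t).
For the particular solution try q_p = A0 + A1*t. Substituting and matching coefficients of each power of t gives A0 = 33/169, A1 = 1/13, so q_p = 33/169 + t/13.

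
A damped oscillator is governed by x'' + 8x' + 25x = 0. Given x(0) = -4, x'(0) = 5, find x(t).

Characteristic equation r² + 8r + 25 = 0 has discriminant (8)² - 4·(25) = -36 < 0, so r = -4 ± 3i.
Hence x_h = C1*cos(3*t)*exp(-4*t) + C2*exp(-4*t)*sin(3*t).
Apply the initial conditions: x(0) = C1 = -4 and x'(0) = -4*C1 + 3*C2 = 5. Solving gives C1 = -4, C2 = -11/3.

x = -4*cos(3*t)*exp(-4*t) - 11*exp(-4*t)*sin(3*t)/3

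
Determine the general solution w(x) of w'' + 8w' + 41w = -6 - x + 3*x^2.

w = -9620/68921 - 89*x/1681 + 3*x**2/41 + C1*cos(5*x)*exp(-4*x) + C2*exp(-4*x)*sin(5*x)

Characteristic equation r² + 8r + 41 = 0 has discriminant (8)² - 4·(41) = -100 < 0, so r = -4 ± 5i.
Hence w_h = C1*cos(5*x)*exp(-4*x) + C2*exp(-4*x)*sin(5*x).
For the particular solution try w_p = A0 + A1*x + A2*x^2. Substituting and matching coefficients of each power of x gives A0 = -9620/68921, A1 = -89/1681, A2 = 3/41, so w_p = -9620/68921 - 89*x/1681 + 3*x^2/41.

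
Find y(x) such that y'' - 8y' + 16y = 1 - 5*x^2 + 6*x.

y = 17/128 - 5*x**2/16 + x/16 + C1*exp(4*x) + C2*x*exp(4*x)

Characteristic equation r² - 8r + 16 = 0 has discriminant (-8)² - 4·(16) = 0, so r = 4 is a repeated root.
Hence y_h = (C1 + C2*x)*exp(4*x).
For the particular solution try y_p = A0 + A1*x + A2*x^2. Substituting and matching coefficients of each power of x gives A0 = 17/128, A1 = 1/16, A2 = -5/16, so y_p = 17/128 - 5*x^2/16 + x/16.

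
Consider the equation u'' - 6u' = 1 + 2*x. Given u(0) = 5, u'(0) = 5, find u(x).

Characteristic equation r² - 6r = 0 factors as (r - 6)r = 0, so r = 6, 0.
Hence u_h = C1*exp(6*x) + C2.
Since 0 is a characteristic root (multiplicity 1), multiply the polynomial trial by x: try u_p = x*(A0 + A1*x). Substituting and matching coefficients of each power of x gives A0 = -2/9, A1 = -1/6, so u_p = -2*x/9 - x^2/6.
General solution: u = C2 - 2*x/9 - x^2/6 + C1*exp(6*x).
Apply the initial conditions: u(0) = C1 + C2 = 5 and u'(0) = -2/9 + 6*C1 = 5. Solving gives C1 = 47/54, C2 = 223/54.

u = 223/54 - 2*x/9 - x**2/6 + 47*exp(6*x)/54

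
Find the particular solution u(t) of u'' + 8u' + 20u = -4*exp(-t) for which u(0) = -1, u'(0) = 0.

u = -4*exp(-t)/13 - 20*exp(-4*t)*sin(2*t)/13 - 9*cos(2*t)*exp(-4*t)/13

Characteristic equation r² + 8r + 20 = 0 has discriminant (8)² - 4·(20) = -16 < 0, so r = -4 ± 2i.
Hence u_h = C1*cos(2*t)*exp(-4*t) + C2*exp(-4*t)*sin(2*t).
Try u_p = A*exp(-t). Substituting into the equation and dividing by exp(-t) gives A = -4/13, so u_p = -4*exp(-t)/13.
General solution: u = -4*exp(-t)/13 + C1*cos(2*t)*exp(-4*t) + C2*exp(-4*t)*sin(2*t).
Apply the initial conditions: u(0) = -4/13 + C1 = -1 and u'(0) = 4/13 - 4*C1 + 2*C2 = 0. Solving gives C1 = -9/13, C2 = -20/13.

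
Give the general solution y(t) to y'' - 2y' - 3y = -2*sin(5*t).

y = -5*cos(5*t)/221 + 14*sin(5*t)/221 + C1*exp(3*t) + C2*exp(-t)

Characteristic equation r² - 2r - 3 = 0 factors as (r - 3)(r + 1) = 0, so r = 3, -1.
Hence y_h = C1*exp(3*t) + C2*exp(-t).
Try y_p = A*cos(5*t) + B*sin(5*t). Substituting and equating the coefficients of cos(5t) and sin(5t) gives A = -5/221, B = 14/221, so y_p = -5*cos(5*t)/221 + 14*sin(5*t)/221.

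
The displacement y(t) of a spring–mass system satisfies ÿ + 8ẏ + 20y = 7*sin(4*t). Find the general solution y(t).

Characteristic equation r² + 8r + 20 = 0 has discriminant (8)² - 4·(20) = -16 < 0, so r = -4 ± 2i.
Hence y_h = C1*cos(2*t)*exp(-4*t) + C2*exp(-4*t)*sin(2*t).
Try y_p = A*cos(4*t) + B*sin(4*t). Substituting and equating the coefficients of cos(4t) and sin(4t) gives A = -14/65, B = 7/260, so y_p = -14*cos(4*t)/65 + 7*sin(4*t)/260.

y = -14*cos(4*t)/65 + 7*sin(4*t)/260 + C1*cos(2*t)*exp(-4*t) + C2*exp(-4*t)*sin(2*t)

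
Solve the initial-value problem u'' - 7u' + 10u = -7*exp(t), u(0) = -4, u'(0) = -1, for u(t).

Characteristic equation r² - 7r + 10 = 0 factors as (r - 2)(r - 5) = 0, so r = 2, 5.
Hence u_h = C1*exp(2*t) + C2*exp(5*t).
Try u_p = A*exp(t). Substituting into the equation and dividing by exp(t) gives A = -7/4, so u_p = -7*exp(t)/4.
General solution: u = -7*exp(t)/4 + C1*exp(2*t) + C2*exp(5*t).
Apply the initial conditions: u(0) = -7/4 + C1 + C2 = -4 and u'(0) = -7/4 + 2*C1 + 5*C2 = -1. Solving gives C1 = -4, C2 = 7/4.

u = -4*exp(2*t) - 7*exp(t)/4 + 7*exp(5*t)/4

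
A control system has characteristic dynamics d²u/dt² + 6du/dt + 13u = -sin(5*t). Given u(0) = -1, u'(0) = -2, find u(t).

u = sin(5*t)/87 + 5*cos(5*t)/174 - 895*exp(-3*t)*sin(2*t)/348 - 179*cos(2*t)*exp(-3*t)/174

Characteristic equation r² + 6r + 13 = 0 has discriminant (6)² - 4·(13) = -16 < 0, so r = -3 ± 2i.
Hence u_h = C1*cos(2*t)*exp(-3*t) + C2*exp(-3*t)*sin(2*t).
Try u_p = A*cos(5*t) + B*sin(5*t). Substituting and equating the coefficients of cos(5t) and sin(5t) gives A = 5/174, B = 1/87, so u_p = sin(5*t)/87 + 5*cos(5*t)/174.
General solution: u = sin(5*t)/87 + 5*cos(5*t)/174 + C1*cos(2*t)*exp(-3*t) + C2*exp(-3*t)*sin(2*t).
Apply the initial conditions: u(0) = 5/174 + C1 = -1 and u'(0) = 5/87 - 3*C1 + 2*C2 = -2. Solving gives C1 = -179/174, C2 = -895/348.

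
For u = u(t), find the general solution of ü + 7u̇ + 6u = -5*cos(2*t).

Characteristic equation r² + 7r + 6 = 0 factors as (r + 1)(r + 6) = 0, so r = -1, -6.
Hence u_h = C1*exp(-t) + C2*exp(-6*t).
Try u_p = A*cos(2*t) + B*sin(2*t). Substituting and equating the coefficients of cos(2t) and sin(2t) gives A = -1/20, B = -7/20, so u_p = -7*sin(2*t)/20 - cos(2*t)/20.

u = -7*sin(2*t)/20 - cos(2*t)/20 + C1*exp(-t) + C2*exp(-6*t)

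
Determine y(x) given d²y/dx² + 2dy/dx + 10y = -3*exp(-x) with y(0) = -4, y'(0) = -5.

y = -exp(-x)/3 - 3*exp(-x)*sin(3*x) - 11*cos(3*x)*exp(-x)/3

Characteristic equation r² + 2r + 10 = 0 has discriminant (2)² - 4·(10) = -36 < 0, so r = -1 ± 3i.
Hence y_h = C1*cos(3*x)*exp(-x) + C2*exp(-x)*sin(3*x).
Try y_p = A*exp(-x). Substituting into the equation and dividing by exp(-x) gives A = -1/3, so y_p = -exp(-x)/3.
General solution: y = -exp(-x)/3 + C1*cos(3*x)*exp(-x) + C2*exp(-x)*sin(3*x).
Apply the initial conditions: y(0) = -1/3 + C1 = -4 and y'(0) = 1/3 - C1 + 3*C2 = -5. Solving gives C1 = -11/3, C2 = -3.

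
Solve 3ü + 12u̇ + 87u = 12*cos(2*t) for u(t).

Divide through by 3: u'' + 4u' + 29u = 4*cos(2*t).
Characteristic equation r² + 4r + 29 = 0 has discriminant (4)² - 4·(29) = -100 < 0, so r = -2 ± 5i.
Hence u_h = C1*cos(5*t)*exp(-2*t) + C2*exp(-2*t)*sin(5*t).
Try u_p = A*cos(2*t) + B*sin(2*t). Substituting and equating the coefficients of cos(2t) and sin(2t) gives A = 100/689, B = 32/689, so u_p = 32*sin(2*t)/689 + 100*cos(2*t)/689.

u = 32*sin(2*t)/689 + 100*cos(2*t)/689 + C1*cos(5*t)*exp(-2*t) + C2*exp(-2*t)*sin(5*t)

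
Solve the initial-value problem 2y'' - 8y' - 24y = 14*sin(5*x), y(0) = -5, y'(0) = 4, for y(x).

Divide through by 2: y'' - 4y' - 12y = 7*sin(5*x).
Characteristic equation r² - 4r - 12 = 0 factors as (r + 2)(r - 6) = 0, so r = -2, 6.
Hence y_h = C1*exp(-2*x) + C2*exp(6*x).
Try y_p = A*cos(5*x) + B*sin(5*x). Substituting and equating the coefficients of cos(5x) and sin(5x) gives A = 140/1769, B = -259/1769, so y_p = -259*sin(5*x)/1769 + 140*cos(5*x)/1769.
General solution: y = -259*sin(5*x)/1769 + 140*cos(5*x)/1769 + C1*exp(-2*x) + C2*exp(6*x).
Apply the initial conditions: y(0) = 140/1769 + C1 + C2 = -5 and y'(0) = -1295/1769 - 2*C1 + 6*C2 = 4. Solving gives C1 = -1021/232, C2 = -331/488.

y = -1021*exp(-2*x)/232 - 331*exp(6*x)/488 - 259*sin(5*x)/1769 + 140*cos(5*x)/1769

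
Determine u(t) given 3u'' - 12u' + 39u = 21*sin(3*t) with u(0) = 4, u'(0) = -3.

Divide through by 3: u'' - 4u' + 13u = 7*sin(3*t).
Characteristic equation r² - 4r + 13 = 0 has discriminant (-4)² - 4·(13) = -36 < 0, so r = 2 ± 3i.
Hence u_h = C1*cos(3*t)*exp(2*t) + C2*exp(2*t)*sin(3*t).
Try u_p = A*cos(3*t) + B*sin(3*t). Substituting and equating the coefficients of cos(3t) and sin(3t) gives A = 21/40, B = 7/40, so u_p = 7*sin(3*t)/40 + 21*cos(3*t)/40.
General solution: u = 7*sin(3*t)/40 + 21*cos(3*t)/40 + C1*cos(3*t)*exp(2*t) + C2*exp(2*t)*sin(3*t).
Apply the initial conditions: u(0) = 21/40 + C1 = 4 and u'(0) = 21/40 + 2*C1 + 3*C2 = -3. Solving gives C1 = 139/40, C2 = -419/120.

u = 7*sin(3*t)/40 + 21*cos(3*t)/40 - 419*exp(2*t)*sin(3*t)/120 + 139*cos(3*t)*exp(2*t)/40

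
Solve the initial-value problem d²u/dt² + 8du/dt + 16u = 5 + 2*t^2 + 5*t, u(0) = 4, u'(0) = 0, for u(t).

u = 13/64 + t**2/8 + 3*t/16 + 243*exp(-4*t)/64 + 15*t*exp(-4*t)

Characteristic equation r² + 8r + 16 = 0 has discriminant (8)² - 4·(16) = 0, so r = -4 is a repeated root.
Hence u_h = (C1 + C2*t)*exp(-4*t).
For the particular solution try u_p = A0 + A1*t + A2*t^2. Substituting and matching coefficients of each power of t gives A0 = 13/64, A1 = 3/16, A2 = 1/8, so u_p = 13/64 + t^2/8 + 3*t/16.
General solution: u = 13/64 + t^2/8 + 3*t/16 + C1*exp(-4*t) + C2*t*exp(-4*t).
Apply the initial conditions: u(0) = 13/64 + C1 = 4 and u'(0) = 3/16 + C2 - 4*C1 = 0. Solving gives C1 = 243/64, C2 = 15.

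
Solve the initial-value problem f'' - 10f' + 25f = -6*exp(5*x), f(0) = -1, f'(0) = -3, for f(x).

f = -exp(5*x) - 3*x**2*exp(5*x) + 2*x*exp(5*x)

Characteristic equation r² - 10r + 25 = 0 has discriminant (-10)² - 4·(25) = 0, so r = 5 is a repeated root.
Hence f_h = (C1 + C2*x)*exp(5*x).
Since exp(5*x) solves the homogeneous equation (r = 5 is a root of multiplicity 2), multiply the trial by x^2. Try f_p = A*x^2*exp(5*x). Substituting into the equation and dividing by exp(5*x) gives A = -3, so f_p = -3*x^2*exp(5*x).
General solution: f = C1*exp(5*x) - 3*x^2*exp(5*x) + C2*x*exp(5*x).
Apply the initial conditions: f(0) = C1 = -1 and f'(0) = C2 + 5*C1 = -3. Solving gives C1 = -1, C2 = 2.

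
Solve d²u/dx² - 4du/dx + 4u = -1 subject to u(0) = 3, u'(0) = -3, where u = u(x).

Characteristic equation r² - 4r + 4 = 0 has discriminant (-4)² - 4·(4) = 0, so r = 2 is a repeated root.
Hence u_h = (C1 + C2*x)*exp(2*x).
For the particular solution try u_p = A0. Substituting and matching coefficients of each power of x gives A0 = -1/4, so u_p = -1/4.
General solution: u = -1/4 + C1*exp(2*x) + C2*x*exp(2*x).
Apply the initial conditions: u(0) = -1/4 + C1 = 3 and u'(0) = C2 + 2*C1 = -3. Solving gives C1 = 13/4, C2 = -19/2.

u = -1/4 + 13*exp(2*x)/4 - 19*x*exp(2*x)/2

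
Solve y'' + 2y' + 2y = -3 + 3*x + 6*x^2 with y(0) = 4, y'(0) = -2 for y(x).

y = 3*x**2 - 9*x/2 + 4*cos(x)*exp(-x) + 13*exp(-x)*sin(x)/2

Characteristic equation r² + 2r + 2 = 0 has discriminant (2)² - 4·(2) = -4 < 0, so r = -1 ± i.
Hence y_h = C1*cos(x)*exp(-x) + C2*exp(-x)*sin(x).
For the particular solution try y_p = A0 + A1*x + A2*x^2. Substituting and matching coefficients of each power of x gives A0 = 0, A1 = -9/2, A2 = 3, so y_p = 3*x^2 - 9*x/2.
General solution: y = 3*x^2 - 9*x/2 + C1*cos(x)*exp(-x) + C2*exp(-x)*sin(x).
Apply the initial conditions: y(0) = C1 = 4 and y'(0) = -9/2 + C2 - C1 = -2. Solving gives C1 = 4, C2 = 13/2.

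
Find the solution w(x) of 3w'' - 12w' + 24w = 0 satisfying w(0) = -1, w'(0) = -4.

Divide through by 3: w'' - 4w' + 8w = 0.
Characteristic equation r² - 4r + 8 = 0 has discriminant (-4)² - 4·(8) = -16 < 0, so r = 2 ± 2i.
Hence w_h = C1*cos(2*x)*exp(2*x) + C2*exp(2*x)*sin(2*x).
Apply the initial conditions: w(0) = C1 = -1 and w'(0) = 2*C1 + 2*C2 = -4. Solving gives C1 = -1, C2 = -1.

w = -cos(2*x)*exp(2*x) - exp(2*x)*sin(2*x)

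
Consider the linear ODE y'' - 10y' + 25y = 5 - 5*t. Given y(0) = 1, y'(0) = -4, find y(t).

Characteristic equation r² - 10r + 25 = 0 has discriminant (-10)² - 4·(25) = 0, so r = 5 is a repeated root.
Hence y_h = (C1 + C2*t)*exp(5*t).
For the particular solution try y_p = A0 + A1*t. Substituting and matching coefficients of each power of t gives A0 = 3/25, A1 = -1/5, so y_p = 3/25 - t/5.
General solution: y = 3/25 - t/5 + C1*exp(5*t) + C2*t*exp(5*t).
Apply the initial conditions: y(0) = 3/25 + C1 = 1 and y'(0) = -1/5 + C2 + 5*C1 = -4. Solving gives C1 = 22/25, C2 = -41/5.

y = 3/25 - t/5 + 22*exp(5*t)/25 - 41*t*exp(5*t)/5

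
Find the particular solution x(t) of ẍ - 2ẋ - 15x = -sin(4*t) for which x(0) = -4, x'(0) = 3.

x = -571*exp(-3*t)/200 - 373*exp(5*t)/328 - 8*cos(4*t)/1025 + 31*sin(4*t)/1025

Characteristic equation r² - 2r - 15 = 0 factors as (r - 5)(r + 3) = 0, so r = 5, -3.
Hence x_h = C1*exp(5*t) + C2*exp(-3*t).
Try x_p = A*cos(4*t) + B*sin(4*t). Substituting and equating the coefficients of cos(4t) and sin(4t) gives A = -8/1025, B = 31/1025, so x_p = -8*cos(4*t)/1025 + 31*sin(4*t)/1025.
General solution: x = -8*cos(4*t)/1025 + 31*sin(4*t)/1025 + C1*exp(5*t) + C2*exp(-3*t).
Apply the initial conditions: x(0) = -8/1025 + C1 + C2 = -4 and x'(0) = 124/1025 - 3*C2 + 5*C1 = 3. Solving gives C1 = -373/328, C2 = -571/200.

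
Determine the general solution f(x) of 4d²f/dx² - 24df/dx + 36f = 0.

f = C1*exp(3*x) + C2*x*exp(3*x)

Divide through by 4: f'' - 6f' + 9f = 0.
Characteristic equation r² - 6r + 9 = 0 has discriminant (-6)² - 4·(9) = 0, so r = 3 is a repeated root.
Hence f_h = (C1 + C2*x)*exp(3*x).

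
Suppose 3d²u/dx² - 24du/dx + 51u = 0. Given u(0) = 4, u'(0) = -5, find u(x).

u = -21*exp(4*x)*sin(x) + 4*cos(x)*exp(4*x)

Divide through by 3: u'' - 8u' + 17u = 0.
Characteristic equation r² - 8r + 17 = 0 has discriminant (-8)² - 4·(17) = -4 < 0, so r = 4 ± i.
Hence u_h = C1*cos(x)*exp(4*x) + C2*exp(4*x)*sin(x).
Apply the initial conditions: u(0) = C1 = 4 and u'(0) = C2 + 4*C1 = -5. Solving gives C1 = 4, C2 = -21.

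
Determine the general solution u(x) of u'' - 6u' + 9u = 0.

Characteristic equation r² - 6r + 9 = 0 has discriminant (-6)² - 4·(9) = 0, so r = 3 is a repeated root.
Hence u_h = (C1 + C2*x)*exp(3*x).

u = C1*exp(3*x) + C2*x*exp(3*x)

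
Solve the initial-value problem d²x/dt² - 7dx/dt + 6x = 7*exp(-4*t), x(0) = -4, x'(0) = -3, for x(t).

Characteristic equation r² - 7r + 6 = 0 factors as (r - 6)(r - 1) = 0, so r = 6, 1.
Hence x_h = C1*exp(6*t) + C2*exp(t).
Try x_p = A*exp(-4*t). Substituting into the equation and dividing by exp(-4*t) gives A = 7/50, so x_p = 7*exp(-4*t)/50.
General solution: x = 7*exp(-4*t)/50 + C1*exp(6*t) + C2*exp(t).
Apply the initial conditions: x(0) = 7/50 + C1 + C2 = -4 and x'(0) = -14/25 + C2 + 6*C1 = -3. Solving gives C1 = 17/50, C2 = -112/25.

x = -112*exp(t)/25 + 7*exp(-4*t)/50 + 17*exp(6*t)/50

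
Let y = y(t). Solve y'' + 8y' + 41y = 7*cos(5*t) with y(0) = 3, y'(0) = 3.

y = 7*cos(5*t)/116 + 35*sin(5*t)/232 + 341*cos(5*t)*exp(-4*t)/116 + 3249*exp(-4*t)*sin(5*t)/1160

Characteristic equation r² + 8r + 41 = 0 has discriminant (8)² - 4·(41) = -100 < 0, so r = -4 ± 5i.
Hence y_h = C1*cos(5*t)*exp(-4*t) + C2*exp(-4*t)*sin(5*t).
Try y_p = A*cos(5*t) + B*sin(5*t). Substituting and equating the coefficients of cos(5t) and sin(5t) gives A = 7/116, B = 35/232, so y_p = 7*cos(5*t)/116 + 35*sin(5*t)/232.
General solution: y = 7*cos(5*t)/116 + 35*sin(5*t)/232 + C1*cos(5*t)*exp(-4*t) + C2*exp(-4*t)*sin(5*t).
Apply the initial conditions: y(0) = 7/116 + C1 = 3 and y'(0) = 175/232 - 4*C1 + 5*C2 = 3. Solving gives C1 = 341/116, C2 = 3249/1160.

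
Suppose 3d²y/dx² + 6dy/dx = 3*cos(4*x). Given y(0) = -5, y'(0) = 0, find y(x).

y = -5 - cos(4*x)/20 + exp(-2*x)/20 + sin(4*x)/40

Divide through by 3: y'' + 2y' = cos(4*x).
Characteristic equation r² + 2r = 0 factors as (r + 2)r = 0, so r = -2, 0.
Hence y_h = C1*exp(-2*x) + C2.
Try y_p = A*cos(4*x) + B*sin(4*x). Substituting and equating the coefficients of cos(4x) and sin(4x) gives A = -1/20, B = 1/40, so y_p = -cos(4*x)/20 + sin(4*x)/40.
General solution: y = C2 - cos(4*x)/20 + sin(4*x)/40 + C1*exp(-2*x).
Apply the initial conditions: y(0) = -1/20 + C1 + C2 = -5 and y'(0) = 1/10 - 2*C1 = 0. Solving gives C1 = 1/20, C2 = -5.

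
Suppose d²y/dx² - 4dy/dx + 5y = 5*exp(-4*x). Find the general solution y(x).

Characteristic equation r² - 4r + 5 = 0 has discriminant (-4)² - 4·(5) = -4 < 0, so r = 2 ± i.
Hence y_h = C1*cos(x)*exp(2*x) + C2*exp(2*x)*sin(x).
Try y_p = A*exp(-4*x). Substituting into the equation and dividing by exp(-4*x) gives A = 5/37, so y_p = 5*exp(-4*x)/37.

y = 5*exp(-4*x)/37 + C1*cos(x)*exp(2*x) + C2*exp(2*x)*sin(x)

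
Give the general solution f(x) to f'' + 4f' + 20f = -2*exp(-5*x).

f = -2*exp(-5*x)/25 + C1*cos(4*x)*exp(-2*x) + C2*exp(-2*x)*sin(4*x)

Characteristic equation r² + 4r + 20 = 0 has discriminant (4)² - 4·(20) = -64 < 0, so r = -2 ± 4i.
Hence f_h = C1*cos(4*x)*exp(-2*x) + C2*exp(-2*x)*sin(4*x).
Try f_p = A*exp(-5*x). Substituting into the equation and dividing by exp(-5*x) gives A = -2/25, so f_p = -2*exp(-5*x)/25.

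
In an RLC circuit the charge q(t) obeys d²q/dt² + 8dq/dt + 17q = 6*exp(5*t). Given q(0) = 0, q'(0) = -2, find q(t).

Characteristic equation r² + 8r + 17 = 0 has discriminant (8)² - 4·(17) = -4 < 0, so r = -4 ± i.
Hence q_h = C1*cos(t)*exp(-4*t) + C2*exp(-4*t)*sin(t).
Try q_p = A*exp(5*t). Substituting into the equation and dividing by exp(5*t) gives A = 3/41, so q_p = 3*exp(5*t)/41.
General solution: q = 3*exp(5*t)/41 + C1*cos(t)*exp(-4*t) + C2*exp(-4*t)*sin(t).
Apply the initial conditions: q(0) = 3/41 + C1 = 0 and q'(0) = 15/41 + C2 - 4*C1 = -2. Solving gives C1 = -3/41, C2 = -109/41.

q = 3*exp(5*t)/41 - 109*exp(-4*t)*sin(t)/41 - 3*cos(t)*exp(-4*t)/41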